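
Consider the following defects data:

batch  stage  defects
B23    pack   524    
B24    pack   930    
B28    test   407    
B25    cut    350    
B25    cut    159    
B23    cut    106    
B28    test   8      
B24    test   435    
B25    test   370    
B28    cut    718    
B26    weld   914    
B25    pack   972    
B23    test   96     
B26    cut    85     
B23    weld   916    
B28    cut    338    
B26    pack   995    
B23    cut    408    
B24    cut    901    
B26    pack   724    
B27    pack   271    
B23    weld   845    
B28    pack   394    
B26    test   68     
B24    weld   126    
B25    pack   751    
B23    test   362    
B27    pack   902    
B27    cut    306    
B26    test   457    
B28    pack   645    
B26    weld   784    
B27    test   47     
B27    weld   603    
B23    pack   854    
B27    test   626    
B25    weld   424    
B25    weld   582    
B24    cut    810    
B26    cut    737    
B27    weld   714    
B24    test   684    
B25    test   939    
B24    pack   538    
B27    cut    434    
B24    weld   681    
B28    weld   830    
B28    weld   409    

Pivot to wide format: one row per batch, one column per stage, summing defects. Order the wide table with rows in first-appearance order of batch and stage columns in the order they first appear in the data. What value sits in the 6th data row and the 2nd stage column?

With rows in first-appearance order of batch, row 6 is batch=B27. stage columns in first-appearance order: pack, test, cut, weld; column 2 is test.
Long rows with batch=B27, stage=test: 47 + 626 = 673.

673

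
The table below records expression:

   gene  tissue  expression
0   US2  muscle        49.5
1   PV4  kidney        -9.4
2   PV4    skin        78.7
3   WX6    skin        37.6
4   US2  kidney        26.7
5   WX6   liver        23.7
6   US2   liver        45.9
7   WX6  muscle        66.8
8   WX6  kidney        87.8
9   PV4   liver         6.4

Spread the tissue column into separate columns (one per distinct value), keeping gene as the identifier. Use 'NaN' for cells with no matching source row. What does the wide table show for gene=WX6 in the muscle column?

66.8

The long row with gene=WX6, tissue=muscle has expression=66.8.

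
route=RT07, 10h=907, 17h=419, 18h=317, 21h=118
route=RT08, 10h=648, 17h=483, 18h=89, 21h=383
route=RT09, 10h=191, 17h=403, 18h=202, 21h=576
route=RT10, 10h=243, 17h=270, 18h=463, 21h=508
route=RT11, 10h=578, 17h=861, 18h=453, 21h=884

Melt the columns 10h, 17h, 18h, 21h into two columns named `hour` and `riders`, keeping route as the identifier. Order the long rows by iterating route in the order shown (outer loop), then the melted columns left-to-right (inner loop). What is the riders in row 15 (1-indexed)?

20 rows total (5 × 4). Row 15: index ⌊(15-1)/4⌋ = 3 into route → RT10; (15-1) mod 4 = 2 into the melted columns → 18h.
So row 15 is (RT10, 18h, 463); riders = 463.

463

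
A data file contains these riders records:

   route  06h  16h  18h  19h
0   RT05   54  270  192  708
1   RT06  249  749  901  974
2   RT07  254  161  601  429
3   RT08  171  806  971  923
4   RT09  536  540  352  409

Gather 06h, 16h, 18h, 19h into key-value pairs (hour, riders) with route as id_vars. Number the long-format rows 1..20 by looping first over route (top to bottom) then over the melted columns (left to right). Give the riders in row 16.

20 rows total (5 × 4). Row 16: index ⌊(16-1)/4⌋ = 3 into route → RT08; (16-1) mod 4 = 3 into the melted columns → 19h.
So row 16 is (RT08, 19h, 923); riders = 923.

923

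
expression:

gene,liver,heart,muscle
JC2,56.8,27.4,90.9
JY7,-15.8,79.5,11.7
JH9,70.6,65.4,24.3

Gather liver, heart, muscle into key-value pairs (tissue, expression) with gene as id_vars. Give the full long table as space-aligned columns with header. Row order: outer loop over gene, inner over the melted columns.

Each (gene, column) pair becomes one row: 3 × 3 = 9 rows.
For example, (JC2, liver) → expression=56.8.

gene  tissue  expression
JC2   liver   56.8      
JC2   heart   27.4      
JC2   muscle  90.9      
JY7   liver   -15.8     
JY7   heart   79.5      
JY7   muscle  11.7      
JH9   liver   70.6      
JH9   heart   65.4      
JH9   muscle  24.3      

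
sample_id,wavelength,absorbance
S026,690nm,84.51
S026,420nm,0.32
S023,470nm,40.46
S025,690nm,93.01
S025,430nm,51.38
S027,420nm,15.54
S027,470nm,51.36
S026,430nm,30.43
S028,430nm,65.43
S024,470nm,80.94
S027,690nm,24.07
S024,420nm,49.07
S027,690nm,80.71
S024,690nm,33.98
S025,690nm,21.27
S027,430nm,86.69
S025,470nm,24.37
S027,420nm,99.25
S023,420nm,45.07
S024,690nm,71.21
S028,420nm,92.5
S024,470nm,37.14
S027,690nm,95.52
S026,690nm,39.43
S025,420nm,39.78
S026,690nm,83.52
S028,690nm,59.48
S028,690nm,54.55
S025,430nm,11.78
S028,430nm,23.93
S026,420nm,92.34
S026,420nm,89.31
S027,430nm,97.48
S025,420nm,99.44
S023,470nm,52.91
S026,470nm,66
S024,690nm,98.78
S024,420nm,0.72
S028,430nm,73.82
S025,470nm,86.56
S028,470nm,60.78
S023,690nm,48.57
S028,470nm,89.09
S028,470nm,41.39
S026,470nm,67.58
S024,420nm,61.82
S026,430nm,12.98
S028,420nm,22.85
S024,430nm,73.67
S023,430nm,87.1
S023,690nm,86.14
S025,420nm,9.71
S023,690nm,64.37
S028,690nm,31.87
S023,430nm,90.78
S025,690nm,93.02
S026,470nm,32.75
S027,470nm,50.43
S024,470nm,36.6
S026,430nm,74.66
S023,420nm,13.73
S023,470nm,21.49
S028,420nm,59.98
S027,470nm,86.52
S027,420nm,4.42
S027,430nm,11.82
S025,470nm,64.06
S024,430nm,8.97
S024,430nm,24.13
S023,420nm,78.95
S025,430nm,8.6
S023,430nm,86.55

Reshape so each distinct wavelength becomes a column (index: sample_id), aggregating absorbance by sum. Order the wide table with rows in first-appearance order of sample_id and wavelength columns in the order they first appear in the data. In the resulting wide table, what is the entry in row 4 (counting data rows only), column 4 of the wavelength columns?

195.99

With rows in first-appearance order of sample_id, row 4 is sample_id=S027. wavelength columns in first-appearance order: 690nm, 420nm, 470nm, 430nm; column 4 is 430nm.
Long rows with sample_id=S027, wavelength=430nm: 86.69 + 97.48 + 11.82 = 195.99.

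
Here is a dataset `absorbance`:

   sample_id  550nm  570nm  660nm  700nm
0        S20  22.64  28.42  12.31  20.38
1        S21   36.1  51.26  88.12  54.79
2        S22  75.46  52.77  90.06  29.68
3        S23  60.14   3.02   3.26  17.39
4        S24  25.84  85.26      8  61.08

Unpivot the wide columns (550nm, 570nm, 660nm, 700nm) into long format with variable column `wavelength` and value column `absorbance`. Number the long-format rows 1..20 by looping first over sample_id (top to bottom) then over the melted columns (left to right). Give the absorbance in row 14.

3.02

20 rows total (5 × 4). Row 14: index ⌊(14-1)/4⌋ = 3 into sample_id → S23; (14-1) mod 4 = 1 into the melted columns → 570nm.
So row 14 is (S23, 570nm, 3.02); absorbance = 3.02.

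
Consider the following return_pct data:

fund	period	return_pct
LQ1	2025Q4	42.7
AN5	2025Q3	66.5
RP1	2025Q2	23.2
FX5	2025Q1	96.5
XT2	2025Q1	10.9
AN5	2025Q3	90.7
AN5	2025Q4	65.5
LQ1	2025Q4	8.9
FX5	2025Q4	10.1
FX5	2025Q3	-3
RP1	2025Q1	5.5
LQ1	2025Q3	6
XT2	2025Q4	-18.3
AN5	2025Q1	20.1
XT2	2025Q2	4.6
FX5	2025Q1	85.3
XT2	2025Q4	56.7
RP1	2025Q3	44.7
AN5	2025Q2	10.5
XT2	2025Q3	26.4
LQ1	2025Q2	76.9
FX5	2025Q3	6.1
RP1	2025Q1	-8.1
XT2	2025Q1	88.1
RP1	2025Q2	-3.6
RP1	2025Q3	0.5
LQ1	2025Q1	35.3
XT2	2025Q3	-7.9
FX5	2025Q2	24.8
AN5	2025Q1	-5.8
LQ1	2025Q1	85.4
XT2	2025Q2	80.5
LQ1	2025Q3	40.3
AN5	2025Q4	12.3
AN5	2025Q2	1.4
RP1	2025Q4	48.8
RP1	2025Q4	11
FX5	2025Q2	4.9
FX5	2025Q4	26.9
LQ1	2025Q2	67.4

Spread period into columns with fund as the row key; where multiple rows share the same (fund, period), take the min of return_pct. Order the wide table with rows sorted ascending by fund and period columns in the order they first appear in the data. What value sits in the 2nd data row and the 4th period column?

85.3

With rows sorted ascending by fund, row 2 is fund=FX5. period columns in first-appearance order: 2025Q4, 2025Q3, 2025Q2, 2025Q1; column 4 is 2025Q1.
Long rows with fund=FX5, period=2025Q1: min(96.5, 85.3) = 85.3.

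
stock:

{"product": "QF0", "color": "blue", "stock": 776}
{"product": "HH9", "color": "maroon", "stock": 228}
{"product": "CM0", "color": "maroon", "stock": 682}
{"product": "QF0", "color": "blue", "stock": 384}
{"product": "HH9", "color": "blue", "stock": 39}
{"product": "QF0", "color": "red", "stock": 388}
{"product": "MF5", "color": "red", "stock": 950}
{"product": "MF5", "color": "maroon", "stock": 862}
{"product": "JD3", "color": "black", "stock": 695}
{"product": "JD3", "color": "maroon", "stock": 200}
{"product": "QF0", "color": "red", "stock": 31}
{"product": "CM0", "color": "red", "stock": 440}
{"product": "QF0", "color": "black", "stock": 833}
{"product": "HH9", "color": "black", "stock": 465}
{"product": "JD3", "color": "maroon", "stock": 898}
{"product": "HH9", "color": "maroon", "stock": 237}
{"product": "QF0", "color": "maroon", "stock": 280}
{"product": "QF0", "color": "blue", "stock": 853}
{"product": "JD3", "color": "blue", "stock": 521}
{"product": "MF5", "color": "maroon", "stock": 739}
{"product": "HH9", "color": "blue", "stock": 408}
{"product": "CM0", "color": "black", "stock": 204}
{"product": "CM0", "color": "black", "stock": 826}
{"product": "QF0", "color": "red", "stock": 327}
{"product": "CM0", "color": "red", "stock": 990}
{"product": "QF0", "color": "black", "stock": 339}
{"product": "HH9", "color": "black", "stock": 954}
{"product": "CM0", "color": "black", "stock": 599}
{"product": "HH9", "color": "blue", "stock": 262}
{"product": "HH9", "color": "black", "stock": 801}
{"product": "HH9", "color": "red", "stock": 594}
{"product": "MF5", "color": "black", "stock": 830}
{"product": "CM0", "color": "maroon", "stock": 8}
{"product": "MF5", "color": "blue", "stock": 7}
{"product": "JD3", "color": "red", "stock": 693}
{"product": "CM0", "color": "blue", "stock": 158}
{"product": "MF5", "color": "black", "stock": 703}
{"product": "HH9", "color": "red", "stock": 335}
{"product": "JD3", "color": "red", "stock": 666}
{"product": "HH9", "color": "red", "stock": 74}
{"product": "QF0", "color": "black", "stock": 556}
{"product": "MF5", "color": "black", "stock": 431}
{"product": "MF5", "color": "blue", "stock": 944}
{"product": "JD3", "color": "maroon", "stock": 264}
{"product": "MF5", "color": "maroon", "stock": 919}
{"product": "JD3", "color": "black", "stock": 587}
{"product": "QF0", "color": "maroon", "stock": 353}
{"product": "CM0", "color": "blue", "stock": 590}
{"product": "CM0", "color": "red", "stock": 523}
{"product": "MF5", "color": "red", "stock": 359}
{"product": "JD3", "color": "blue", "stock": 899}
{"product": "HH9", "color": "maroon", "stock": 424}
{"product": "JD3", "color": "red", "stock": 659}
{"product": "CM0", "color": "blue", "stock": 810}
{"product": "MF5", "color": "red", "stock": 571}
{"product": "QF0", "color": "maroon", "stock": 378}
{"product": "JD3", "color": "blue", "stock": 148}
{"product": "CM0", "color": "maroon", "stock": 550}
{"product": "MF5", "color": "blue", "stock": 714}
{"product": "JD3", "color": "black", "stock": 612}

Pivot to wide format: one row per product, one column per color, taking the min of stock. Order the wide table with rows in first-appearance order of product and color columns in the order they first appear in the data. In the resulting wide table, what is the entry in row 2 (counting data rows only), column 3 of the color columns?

74

With rows in first-appearance order of product, row 2 is product=HH9. color columns in first-appearance order: blue, maroon, red, black; column 3 is red.
Long rows with product=HH9, color=red: min(594, 335, 74) = 74.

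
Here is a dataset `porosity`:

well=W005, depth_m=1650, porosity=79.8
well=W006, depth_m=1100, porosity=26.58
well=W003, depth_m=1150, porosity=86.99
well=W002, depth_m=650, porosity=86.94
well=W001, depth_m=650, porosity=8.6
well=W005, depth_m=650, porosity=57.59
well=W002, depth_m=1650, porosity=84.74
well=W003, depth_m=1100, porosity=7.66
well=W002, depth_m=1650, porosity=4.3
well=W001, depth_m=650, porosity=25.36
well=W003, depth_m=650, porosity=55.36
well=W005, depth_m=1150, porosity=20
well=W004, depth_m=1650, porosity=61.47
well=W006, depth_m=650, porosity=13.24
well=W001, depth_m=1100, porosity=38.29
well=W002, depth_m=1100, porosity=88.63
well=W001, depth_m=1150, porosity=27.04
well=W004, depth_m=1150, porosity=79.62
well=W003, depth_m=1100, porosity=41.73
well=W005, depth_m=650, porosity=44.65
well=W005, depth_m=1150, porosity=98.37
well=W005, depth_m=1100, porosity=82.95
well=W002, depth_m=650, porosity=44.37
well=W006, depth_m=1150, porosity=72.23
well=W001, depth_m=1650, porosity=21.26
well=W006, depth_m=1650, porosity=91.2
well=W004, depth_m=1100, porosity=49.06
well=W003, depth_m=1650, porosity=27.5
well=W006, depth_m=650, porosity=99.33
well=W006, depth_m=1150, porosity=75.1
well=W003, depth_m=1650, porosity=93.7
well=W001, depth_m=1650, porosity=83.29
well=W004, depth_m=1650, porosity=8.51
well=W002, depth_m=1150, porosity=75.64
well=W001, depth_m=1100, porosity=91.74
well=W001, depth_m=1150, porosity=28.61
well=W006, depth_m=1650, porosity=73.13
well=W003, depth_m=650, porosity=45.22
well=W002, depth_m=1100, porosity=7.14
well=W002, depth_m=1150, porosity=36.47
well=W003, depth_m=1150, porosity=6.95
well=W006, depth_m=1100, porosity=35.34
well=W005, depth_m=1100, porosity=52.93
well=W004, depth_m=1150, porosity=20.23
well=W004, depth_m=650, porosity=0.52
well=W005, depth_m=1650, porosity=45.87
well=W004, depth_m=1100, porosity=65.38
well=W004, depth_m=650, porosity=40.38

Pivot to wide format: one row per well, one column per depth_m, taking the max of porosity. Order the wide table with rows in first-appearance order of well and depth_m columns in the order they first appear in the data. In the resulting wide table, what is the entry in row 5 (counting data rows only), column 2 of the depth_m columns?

With rows in first-appearance order of well, row 5 is well=W001. depth_m columns in first-appearance order: 1650, 1100, 1150, 650; column 2 is 1100.
Long rows with well=W001, depth_m=1100: max(38.29, 91.74) = 91.74.

91.74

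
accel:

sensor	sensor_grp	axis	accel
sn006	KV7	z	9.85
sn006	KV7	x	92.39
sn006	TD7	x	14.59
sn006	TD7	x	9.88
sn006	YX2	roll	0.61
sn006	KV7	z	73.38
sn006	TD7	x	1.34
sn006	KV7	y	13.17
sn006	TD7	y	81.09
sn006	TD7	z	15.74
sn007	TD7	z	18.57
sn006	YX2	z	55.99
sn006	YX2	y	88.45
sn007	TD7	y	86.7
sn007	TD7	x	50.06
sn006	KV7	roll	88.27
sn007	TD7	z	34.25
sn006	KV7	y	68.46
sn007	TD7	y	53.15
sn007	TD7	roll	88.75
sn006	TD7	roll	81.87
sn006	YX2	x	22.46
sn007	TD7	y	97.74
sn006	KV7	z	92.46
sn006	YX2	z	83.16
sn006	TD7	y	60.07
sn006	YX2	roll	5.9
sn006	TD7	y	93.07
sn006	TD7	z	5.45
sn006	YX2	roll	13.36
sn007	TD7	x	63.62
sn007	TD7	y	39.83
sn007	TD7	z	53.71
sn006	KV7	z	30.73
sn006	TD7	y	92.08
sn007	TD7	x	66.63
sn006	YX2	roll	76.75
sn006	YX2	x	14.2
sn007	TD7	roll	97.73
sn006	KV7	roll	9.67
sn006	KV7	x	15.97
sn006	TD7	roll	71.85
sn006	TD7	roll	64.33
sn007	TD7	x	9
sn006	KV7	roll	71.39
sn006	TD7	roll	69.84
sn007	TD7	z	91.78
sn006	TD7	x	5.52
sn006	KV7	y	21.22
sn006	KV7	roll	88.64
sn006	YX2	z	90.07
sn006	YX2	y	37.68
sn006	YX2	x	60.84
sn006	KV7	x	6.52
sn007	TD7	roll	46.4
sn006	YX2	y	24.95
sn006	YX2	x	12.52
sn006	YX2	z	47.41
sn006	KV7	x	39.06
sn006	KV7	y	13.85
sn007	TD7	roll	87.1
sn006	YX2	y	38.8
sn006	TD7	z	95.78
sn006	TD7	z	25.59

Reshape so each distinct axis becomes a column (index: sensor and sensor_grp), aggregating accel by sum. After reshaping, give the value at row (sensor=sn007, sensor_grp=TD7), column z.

Rows with sensor=sn007, sensor_grp=TD7 and axis=z: accel values are 18.57, 34.25, 53.71, 91.78.
18.57 + 34.25 + 53.71 + 91.78 = 198.31.

198.31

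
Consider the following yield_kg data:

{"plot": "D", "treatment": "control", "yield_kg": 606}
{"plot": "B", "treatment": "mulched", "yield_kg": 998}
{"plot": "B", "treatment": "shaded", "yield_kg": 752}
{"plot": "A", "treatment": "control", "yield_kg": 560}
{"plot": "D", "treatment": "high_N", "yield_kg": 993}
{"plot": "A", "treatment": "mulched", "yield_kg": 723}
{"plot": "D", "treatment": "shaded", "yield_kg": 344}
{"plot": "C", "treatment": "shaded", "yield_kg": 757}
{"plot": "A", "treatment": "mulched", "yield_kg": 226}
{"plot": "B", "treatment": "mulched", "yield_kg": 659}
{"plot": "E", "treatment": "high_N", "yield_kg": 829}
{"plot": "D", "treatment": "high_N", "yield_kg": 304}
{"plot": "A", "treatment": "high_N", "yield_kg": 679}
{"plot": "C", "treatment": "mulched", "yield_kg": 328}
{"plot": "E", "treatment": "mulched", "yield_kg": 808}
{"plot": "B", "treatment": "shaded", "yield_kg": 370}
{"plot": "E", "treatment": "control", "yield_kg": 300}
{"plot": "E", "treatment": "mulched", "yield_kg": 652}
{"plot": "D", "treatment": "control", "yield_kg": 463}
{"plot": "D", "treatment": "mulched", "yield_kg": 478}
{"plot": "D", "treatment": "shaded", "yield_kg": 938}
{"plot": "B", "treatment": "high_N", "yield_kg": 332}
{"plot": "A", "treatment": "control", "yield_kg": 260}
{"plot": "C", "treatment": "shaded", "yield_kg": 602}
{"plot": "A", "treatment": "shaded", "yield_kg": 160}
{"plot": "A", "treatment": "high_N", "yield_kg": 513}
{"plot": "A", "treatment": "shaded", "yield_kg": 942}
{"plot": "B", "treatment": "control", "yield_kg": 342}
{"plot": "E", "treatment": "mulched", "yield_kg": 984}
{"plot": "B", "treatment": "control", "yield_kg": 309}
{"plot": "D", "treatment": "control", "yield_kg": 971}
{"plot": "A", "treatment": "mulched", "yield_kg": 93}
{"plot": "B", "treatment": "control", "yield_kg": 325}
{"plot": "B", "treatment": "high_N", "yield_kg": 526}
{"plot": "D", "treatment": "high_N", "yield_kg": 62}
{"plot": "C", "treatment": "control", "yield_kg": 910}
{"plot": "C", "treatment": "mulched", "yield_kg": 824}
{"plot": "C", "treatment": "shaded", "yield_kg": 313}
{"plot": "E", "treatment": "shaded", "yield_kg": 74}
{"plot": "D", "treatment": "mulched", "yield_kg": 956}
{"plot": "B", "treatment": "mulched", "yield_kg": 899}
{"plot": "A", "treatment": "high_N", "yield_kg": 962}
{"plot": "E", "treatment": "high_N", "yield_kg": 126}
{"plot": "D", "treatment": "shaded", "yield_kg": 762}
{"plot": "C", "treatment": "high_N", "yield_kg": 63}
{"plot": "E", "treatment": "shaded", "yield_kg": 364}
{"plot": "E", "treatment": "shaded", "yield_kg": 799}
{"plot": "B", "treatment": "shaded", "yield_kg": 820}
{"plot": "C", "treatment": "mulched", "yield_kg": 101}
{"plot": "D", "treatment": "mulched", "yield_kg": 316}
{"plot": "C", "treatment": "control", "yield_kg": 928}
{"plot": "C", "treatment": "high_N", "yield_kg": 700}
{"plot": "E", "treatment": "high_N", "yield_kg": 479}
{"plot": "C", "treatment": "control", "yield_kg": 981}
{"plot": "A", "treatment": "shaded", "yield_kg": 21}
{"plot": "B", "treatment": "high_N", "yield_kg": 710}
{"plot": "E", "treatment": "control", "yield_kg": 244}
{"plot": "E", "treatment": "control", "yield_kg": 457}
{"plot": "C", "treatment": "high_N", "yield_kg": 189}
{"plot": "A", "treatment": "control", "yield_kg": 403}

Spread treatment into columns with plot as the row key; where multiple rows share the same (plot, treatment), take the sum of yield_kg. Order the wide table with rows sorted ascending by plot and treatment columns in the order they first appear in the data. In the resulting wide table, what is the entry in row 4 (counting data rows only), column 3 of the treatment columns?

With rows sorted ascending by plot, row 4 is plot=D. treatment columns in first-appearance order: control, mulched, shaded, high_N; column 3 is shaded.
Long rows with plot=D, treatment=shaded: 344 + 938 + 762 = 2044.

2044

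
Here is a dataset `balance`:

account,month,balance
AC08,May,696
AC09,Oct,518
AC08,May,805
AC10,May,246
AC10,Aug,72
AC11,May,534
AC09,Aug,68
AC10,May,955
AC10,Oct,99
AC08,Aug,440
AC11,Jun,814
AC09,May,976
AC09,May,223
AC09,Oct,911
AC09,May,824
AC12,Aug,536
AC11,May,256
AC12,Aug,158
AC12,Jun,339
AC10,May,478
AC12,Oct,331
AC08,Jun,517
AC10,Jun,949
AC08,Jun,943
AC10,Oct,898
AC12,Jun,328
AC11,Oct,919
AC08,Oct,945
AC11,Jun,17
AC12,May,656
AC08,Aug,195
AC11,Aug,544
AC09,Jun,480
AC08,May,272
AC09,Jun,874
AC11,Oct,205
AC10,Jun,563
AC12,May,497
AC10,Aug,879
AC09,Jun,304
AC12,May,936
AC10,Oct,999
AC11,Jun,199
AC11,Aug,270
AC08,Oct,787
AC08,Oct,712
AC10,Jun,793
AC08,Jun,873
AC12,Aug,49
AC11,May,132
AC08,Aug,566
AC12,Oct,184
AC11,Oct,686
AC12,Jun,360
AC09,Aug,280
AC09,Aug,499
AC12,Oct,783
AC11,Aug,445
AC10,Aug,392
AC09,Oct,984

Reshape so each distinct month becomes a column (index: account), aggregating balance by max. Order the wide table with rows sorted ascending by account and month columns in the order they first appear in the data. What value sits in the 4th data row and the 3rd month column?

With rows sorted ascending by account, row 4 is account=AC11. month columns in first-appearance order: May, Oct, Aug, Jun; column 3 is Aug.
Long rows with account=AC11, month=Aug: max(544, 270, 445) = 544.

544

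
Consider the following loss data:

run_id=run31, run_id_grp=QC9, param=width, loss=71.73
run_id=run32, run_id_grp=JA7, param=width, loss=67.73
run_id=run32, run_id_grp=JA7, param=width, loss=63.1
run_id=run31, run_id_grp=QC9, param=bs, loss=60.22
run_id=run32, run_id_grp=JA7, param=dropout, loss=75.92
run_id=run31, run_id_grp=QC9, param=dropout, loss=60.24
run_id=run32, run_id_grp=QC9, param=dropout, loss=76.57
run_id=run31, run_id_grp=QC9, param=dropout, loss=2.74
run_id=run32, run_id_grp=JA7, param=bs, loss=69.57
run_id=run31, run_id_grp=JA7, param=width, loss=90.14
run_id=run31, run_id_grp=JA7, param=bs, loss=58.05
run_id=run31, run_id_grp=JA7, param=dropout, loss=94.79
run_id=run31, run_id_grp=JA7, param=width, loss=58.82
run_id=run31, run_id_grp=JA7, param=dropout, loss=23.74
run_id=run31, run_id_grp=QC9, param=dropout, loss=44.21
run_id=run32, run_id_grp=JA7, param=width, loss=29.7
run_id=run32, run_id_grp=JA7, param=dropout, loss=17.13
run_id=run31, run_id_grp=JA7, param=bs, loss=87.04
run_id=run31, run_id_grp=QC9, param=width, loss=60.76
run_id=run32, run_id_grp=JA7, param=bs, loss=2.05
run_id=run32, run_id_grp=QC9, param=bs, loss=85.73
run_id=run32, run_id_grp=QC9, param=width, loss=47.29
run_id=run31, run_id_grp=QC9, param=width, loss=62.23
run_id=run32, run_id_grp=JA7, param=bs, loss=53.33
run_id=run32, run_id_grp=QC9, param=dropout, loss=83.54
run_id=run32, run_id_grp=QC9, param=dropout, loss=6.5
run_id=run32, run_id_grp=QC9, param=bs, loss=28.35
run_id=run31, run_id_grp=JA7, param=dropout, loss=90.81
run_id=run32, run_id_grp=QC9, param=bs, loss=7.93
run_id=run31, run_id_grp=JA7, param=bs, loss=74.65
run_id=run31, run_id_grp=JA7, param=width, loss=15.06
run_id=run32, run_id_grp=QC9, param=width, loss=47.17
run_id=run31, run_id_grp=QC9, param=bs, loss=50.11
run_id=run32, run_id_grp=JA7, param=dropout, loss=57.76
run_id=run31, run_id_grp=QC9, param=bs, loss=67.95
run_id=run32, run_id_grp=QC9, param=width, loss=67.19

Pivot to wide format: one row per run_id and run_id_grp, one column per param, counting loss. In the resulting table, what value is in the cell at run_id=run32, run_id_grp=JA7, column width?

3

Rows with run_id=run32, run_id_grp=JA7 and param=width: loss values are 67.73, 63.1, 29.7.
3 rows match — count = 3.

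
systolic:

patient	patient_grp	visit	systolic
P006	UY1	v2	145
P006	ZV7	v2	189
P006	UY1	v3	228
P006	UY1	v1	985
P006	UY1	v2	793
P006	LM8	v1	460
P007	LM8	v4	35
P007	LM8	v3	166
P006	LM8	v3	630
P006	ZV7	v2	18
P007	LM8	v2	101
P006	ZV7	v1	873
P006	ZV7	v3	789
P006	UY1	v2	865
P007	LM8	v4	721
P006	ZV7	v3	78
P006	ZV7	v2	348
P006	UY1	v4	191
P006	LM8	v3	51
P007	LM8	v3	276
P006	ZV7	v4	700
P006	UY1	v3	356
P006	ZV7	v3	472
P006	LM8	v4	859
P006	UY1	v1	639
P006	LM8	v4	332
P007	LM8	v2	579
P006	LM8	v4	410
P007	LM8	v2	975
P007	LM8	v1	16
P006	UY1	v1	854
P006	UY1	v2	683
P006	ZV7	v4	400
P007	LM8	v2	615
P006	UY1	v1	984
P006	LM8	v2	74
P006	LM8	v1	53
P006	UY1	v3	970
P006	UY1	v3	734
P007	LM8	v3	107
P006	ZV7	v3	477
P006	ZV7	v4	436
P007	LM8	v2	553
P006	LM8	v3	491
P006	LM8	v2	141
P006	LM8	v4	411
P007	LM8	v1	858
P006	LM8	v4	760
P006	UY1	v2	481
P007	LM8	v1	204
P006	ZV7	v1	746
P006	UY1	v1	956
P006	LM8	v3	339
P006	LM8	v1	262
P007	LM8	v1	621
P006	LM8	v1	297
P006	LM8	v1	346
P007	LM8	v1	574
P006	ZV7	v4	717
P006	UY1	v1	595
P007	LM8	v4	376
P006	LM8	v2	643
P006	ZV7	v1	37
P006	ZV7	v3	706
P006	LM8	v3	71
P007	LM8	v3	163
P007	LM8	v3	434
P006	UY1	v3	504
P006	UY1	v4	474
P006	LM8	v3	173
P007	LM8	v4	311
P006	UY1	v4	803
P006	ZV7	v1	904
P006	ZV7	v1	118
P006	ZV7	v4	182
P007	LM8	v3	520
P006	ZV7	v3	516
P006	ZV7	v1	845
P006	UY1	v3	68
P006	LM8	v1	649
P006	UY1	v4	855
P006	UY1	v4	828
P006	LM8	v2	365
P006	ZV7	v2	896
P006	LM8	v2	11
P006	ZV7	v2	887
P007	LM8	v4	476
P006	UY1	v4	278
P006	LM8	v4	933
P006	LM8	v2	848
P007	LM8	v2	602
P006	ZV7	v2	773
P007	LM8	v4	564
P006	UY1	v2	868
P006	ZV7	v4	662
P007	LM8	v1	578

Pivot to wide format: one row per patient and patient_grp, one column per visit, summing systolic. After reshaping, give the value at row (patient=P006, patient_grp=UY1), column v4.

3429

Rows with patient=P006, patient_grp=UY1 and visit=v4: systolic values are 191, 474, 803, 855, 828, 278.
191 + 474 + 803 + 855 + 828 + 278 = 3429.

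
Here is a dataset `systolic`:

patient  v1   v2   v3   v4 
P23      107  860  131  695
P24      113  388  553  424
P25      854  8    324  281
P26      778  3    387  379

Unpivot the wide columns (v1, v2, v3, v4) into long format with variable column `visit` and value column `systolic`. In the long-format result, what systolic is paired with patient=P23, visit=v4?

Unpivoting turns each (patient, wide-column) pair into one long row.
The wide cell at row P23, column v4 holds 695, so the long row (P23, v4) has systolic=695.

695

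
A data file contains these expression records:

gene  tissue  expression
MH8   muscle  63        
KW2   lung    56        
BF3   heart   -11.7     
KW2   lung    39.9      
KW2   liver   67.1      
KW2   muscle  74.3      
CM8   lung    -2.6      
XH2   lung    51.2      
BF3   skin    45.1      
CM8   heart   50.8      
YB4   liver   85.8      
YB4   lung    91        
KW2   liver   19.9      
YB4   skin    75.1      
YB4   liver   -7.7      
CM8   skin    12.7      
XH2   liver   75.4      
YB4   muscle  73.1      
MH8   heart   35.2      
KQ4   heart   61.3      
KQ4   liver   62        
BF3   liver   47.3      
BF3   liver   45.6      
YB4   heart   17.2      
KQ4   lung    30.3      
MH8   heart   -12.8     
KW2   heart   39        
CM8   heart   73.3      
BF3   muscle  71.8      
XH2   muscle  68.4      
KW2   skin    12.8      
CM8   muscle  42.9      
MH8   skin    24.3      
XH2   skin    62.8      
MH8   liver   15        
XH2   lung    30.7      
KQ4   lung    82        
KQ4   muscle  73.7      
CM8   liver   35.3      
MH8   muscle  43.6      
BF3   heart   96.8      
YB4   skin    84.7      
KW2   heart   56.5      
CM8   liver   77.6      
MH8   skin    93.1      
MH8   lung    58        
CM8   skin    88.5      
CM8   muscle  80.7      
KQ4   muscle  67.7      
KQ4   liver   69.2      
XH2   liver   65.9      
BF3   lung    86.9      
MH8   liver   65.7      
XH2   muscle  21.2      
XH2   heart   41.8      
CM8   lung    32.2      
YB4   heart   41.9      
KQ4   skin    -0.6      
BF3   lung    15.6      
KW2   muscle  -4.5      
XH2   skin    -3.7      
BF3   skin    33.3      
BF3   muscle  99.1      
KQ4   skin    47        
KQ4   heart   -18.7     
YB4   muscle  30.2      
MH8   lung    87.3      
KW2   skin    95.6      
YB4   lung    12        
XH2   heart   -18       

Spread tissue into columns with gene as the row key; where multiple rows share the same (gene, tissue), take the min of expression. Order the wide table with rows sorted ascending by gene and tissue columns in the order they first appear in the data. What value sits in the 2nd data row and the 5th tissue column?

With rows sorted ascending by gene, row 2 is gene=CM8. tissue columns in first-appearance order: muscle, lung, heart, liver, skin; column 5 is skin.
Long rows with gene=CM8, tissue=skin: min(12.7, 88.5) = 12.7.

12.7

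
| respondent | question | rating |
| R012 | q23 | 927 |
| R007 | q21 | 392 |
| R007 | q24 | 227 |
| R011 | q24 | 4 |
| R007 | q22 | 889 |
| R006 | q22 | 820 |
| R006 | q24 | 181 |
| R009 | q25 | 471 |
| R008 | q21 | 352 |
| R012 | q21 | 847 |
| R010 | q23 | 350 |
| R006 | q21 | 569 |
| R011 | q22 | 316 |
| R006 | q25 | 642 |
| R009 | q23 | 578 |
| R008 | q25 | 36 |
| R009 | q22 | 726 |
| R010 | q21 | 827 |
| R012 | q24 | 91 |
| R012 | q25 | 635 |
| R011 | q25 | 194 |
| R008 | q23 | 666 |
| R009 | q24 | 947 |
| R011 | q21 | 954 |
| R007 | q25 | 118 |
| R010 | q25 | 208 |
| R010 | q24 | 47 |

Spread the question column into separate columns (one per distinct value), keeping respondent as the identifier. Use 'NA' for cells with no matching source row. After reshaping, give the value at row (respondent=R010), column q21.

827

The long row with respondent=R010, question=q21 has rating=827.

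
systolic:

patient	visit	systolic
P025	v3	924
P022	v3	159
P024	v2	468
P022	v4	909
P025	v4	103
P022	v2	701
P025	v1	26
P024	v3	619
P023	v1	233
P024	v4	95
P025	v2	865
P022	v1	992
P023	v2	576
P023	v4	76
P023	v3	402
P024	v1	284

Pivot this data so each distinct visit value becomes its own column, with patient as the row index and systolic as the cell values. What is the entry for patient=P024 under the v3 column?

619

Wide layout: rows indexed by patient, columns are the 4 distinct visit values (v3, v2, v4, v1).
Cell (patient=P024, visit=v3) draws from the long row where patient=P024 and visit=v3, which has systolic=619.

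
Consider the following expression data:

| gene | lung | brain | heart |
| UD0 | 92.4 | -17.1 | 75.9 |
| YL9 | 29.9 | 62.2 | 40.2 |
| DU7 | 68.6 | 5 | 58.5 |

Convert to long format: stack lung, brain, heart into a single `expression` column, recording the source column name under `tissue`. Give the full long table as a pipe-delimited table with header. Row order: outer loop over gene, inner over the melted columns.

Each (gene, column) pair becomes one row: 3 × 3 = 9 rows.
For example, (UD0, lung) → expression=92.4.

| gene | tissue | expression |
| UD0 | lung | 92.4 |
| UD0 | brain | -17.1 |
| UD0 | heart | 75.9 |
| YL9 | lung | 29.9 |
| YL9 | brain | 62.2 |
| YL9 | heart | 40.2 |
| DU7 | lung | 68.6 |
| DU7 | brain | 5 |
| DU7 | heart | 58.5 |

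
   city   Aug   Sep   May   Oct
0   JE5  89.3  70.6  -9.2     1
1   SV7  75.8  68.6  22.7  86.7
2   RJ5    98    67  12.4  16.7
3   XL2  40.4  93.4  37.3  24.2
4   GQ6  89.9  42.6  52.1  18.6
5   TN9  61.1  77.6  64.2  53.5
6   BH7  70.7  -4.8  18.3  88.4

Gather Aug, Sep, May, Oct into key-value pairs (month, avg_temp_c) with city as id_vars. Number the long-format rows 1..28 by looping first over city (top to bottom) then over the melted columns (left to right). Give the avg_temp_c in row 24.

53.5

28 rows total (7 × 4). Row 24: index ⌊(24-1)/4⌋ = 5 into city → TN9; (24-1) mod 4 = 3 into the melted columns → Oct.
So row 24 is (TN9, Oct, 53.5); avg_temp_c = 53.5.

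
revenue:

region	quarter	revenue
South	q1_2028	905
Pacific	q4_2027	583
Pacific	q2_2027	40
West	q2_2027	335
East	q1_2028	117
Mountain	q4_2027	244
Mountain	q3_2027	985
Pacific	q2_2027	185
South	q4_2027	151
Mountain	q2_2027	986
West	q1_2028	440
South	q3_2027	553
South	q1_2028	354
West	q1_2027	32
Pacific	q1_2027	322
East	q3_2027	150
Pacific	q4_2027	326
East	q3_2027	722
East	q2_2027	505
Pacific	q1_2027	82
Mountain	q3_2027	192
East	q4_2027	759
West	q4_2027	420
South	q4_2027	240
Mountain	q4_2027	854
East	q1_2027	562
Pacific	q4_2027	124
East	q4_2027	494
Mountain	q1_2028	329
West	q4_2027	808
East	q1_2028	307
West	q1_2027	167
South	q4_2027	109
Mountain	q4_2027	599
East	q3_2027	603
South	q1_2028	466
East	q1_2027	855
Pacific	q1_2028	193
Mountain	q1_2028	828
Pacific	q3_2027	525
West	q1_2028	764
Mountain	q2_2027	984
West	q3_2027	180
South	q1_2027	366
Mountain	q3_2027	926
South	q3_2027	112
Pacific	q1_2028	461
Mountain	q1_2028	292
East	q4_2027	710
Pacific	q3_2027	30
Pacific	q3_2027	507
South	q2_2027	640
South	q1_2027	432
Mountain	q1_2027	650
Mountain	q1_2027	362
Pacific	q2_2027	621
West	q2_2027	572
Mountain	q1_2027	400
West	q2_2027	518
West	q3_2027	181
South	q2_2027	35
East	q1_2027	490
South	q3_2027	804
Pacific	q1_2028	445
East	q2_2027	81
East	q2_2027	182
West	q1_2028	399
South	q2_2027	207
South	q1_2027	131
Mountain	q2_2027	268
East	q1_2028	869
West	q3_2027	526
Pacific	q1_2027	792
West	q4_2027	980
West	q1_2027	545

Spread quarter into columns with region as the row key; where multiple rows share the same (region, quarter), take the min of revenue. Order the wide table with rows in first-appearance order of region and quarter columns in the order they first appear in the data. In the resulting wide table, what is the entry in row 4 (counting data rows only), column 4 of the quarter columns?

With rows in first-appearance order of region, row 4 is region=East. quarter columns in first-appearance order: q1_2028, q4_2027, q2_2027, q3_2027, q1_2027; column 4 is q3_2027.
Long rows with region=East, quarter=q3_2027: min(150, 722, 603) = 150.

150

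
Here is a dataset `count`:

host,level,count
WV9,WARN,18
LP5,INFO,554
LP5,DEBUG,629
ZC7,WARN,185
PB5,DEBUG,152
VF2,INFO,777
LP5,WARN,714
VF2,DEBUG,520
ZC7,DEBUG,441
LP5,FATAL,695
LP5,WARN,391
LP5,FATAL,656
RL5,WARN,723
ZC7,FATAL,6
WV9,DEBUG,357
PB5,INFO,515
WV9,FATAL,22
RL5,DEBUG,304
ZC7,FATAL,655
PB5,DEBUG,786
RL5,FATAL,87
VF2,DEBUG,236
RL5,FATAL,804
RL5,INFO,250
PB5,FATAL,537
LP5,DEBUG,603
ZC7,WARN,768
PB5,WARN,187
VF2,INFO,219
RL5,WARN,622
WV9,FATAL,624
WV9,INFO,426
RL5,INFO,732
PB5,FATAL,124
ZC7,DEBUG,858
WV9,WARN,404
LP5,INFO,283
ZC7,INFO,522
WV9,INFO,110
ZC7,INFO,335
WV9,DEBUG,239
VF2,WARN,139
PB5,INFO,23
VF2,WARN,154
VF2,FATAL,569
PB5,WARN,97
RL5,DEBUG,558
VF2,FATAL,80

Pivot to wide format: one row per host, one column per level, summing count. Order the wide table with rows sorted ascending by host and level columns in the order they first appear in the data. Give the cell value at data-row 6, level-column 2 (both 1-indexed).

With rows sorted ascending by host, row 6 is host=ZC7. level columns in first-appearance order: WARN, INFO, DEBUG, FATAL; column 2 is INFO.
Long rows with host=ZC7, level=INFO: 522 + 335 = 857.

857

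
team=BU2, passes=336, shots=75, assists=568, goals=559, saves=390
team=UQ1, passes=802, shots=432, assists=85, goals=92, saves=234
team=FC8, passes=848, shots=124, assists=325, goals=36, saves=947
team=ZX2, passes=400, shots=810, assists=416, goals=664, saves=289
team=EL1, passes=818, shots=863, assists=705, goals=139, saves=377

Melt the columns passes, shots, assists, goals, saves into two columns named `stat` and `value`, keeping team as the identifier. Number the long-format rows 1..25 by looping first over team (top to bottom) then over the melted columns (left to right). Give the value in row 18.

416

25 rows total (5 × 5). Row 18: index ⌊(18-1)/5⌋ = 3 into team → ZX2; (18-1) mod 5 = 2 into the melted columns → assists.
So row 18 is (ZX2, assists, 416); value = 416.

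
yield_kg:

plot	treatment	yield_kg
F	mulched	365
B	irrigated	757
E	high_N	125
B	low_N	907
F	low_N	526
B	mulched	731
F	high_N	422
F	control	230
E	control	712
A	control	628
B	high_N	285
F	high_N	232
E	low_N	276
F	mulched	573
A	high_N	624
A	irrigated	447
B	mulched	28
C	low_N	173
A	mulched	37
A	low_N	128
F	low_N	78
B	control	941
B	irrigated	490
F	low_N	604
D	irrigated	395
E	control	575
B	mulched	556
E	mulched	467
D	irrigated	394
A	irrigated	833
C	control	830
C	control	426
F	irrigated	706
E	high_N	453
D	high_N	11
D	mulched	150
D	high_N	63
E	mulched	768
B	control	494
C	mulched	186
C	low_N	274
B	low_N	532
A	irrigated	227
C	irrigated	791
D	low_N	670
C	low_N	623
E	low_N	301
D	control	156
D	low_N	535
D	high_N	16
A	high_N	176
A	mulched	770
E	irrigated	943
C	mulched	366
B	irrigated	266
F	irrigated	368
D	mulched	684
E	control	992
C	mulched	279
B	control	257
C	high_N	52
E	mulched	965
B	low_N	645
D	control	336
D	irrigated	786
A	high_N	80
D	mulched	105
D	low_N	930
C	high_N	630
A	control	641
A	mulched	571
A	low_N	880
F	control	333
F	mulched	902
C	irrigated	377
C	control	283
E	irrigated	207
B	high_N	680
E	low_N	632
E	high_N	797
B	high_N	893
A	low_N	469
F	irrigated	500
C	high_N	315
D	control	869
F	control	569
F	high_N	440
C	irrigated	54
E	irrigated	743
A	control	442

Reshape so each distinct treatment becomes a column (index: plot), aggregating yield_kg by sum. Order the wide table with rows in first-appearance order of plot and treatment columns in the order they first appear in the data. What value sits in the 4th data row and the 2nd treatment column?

1507

With rows in first-appearance order of plot, row 4 is plot=A. treatment columns in first-appearance order: mulched, irrigated, high_N, low_N, control; column 2 is irrigated.
Long rows with plot=A, treatment=irrigated: 447 + 833 + 227 = 1507.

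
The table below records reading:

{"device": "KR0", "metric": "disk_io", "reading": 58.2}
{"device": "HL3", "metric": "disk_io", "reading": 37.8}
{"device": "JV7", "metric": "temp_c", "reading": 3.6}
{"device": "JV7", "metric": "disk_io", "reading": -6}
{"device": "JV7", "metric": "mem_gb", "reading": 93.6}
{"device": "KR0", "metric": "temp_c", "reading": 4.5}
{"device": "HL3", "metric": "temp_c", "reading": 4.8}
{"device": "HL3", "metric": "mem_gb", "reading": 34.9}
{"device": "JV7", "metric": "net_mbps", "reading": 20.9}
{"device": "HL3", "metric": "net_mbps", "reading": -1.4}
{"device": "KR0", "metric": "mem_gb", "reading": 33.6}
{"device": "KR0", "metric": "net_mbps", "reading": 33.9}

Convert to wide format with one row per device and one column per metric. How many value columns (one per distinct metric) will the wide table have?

4 distinct metric values: temp_c, disk_io, net_mbps, mem_gb.

4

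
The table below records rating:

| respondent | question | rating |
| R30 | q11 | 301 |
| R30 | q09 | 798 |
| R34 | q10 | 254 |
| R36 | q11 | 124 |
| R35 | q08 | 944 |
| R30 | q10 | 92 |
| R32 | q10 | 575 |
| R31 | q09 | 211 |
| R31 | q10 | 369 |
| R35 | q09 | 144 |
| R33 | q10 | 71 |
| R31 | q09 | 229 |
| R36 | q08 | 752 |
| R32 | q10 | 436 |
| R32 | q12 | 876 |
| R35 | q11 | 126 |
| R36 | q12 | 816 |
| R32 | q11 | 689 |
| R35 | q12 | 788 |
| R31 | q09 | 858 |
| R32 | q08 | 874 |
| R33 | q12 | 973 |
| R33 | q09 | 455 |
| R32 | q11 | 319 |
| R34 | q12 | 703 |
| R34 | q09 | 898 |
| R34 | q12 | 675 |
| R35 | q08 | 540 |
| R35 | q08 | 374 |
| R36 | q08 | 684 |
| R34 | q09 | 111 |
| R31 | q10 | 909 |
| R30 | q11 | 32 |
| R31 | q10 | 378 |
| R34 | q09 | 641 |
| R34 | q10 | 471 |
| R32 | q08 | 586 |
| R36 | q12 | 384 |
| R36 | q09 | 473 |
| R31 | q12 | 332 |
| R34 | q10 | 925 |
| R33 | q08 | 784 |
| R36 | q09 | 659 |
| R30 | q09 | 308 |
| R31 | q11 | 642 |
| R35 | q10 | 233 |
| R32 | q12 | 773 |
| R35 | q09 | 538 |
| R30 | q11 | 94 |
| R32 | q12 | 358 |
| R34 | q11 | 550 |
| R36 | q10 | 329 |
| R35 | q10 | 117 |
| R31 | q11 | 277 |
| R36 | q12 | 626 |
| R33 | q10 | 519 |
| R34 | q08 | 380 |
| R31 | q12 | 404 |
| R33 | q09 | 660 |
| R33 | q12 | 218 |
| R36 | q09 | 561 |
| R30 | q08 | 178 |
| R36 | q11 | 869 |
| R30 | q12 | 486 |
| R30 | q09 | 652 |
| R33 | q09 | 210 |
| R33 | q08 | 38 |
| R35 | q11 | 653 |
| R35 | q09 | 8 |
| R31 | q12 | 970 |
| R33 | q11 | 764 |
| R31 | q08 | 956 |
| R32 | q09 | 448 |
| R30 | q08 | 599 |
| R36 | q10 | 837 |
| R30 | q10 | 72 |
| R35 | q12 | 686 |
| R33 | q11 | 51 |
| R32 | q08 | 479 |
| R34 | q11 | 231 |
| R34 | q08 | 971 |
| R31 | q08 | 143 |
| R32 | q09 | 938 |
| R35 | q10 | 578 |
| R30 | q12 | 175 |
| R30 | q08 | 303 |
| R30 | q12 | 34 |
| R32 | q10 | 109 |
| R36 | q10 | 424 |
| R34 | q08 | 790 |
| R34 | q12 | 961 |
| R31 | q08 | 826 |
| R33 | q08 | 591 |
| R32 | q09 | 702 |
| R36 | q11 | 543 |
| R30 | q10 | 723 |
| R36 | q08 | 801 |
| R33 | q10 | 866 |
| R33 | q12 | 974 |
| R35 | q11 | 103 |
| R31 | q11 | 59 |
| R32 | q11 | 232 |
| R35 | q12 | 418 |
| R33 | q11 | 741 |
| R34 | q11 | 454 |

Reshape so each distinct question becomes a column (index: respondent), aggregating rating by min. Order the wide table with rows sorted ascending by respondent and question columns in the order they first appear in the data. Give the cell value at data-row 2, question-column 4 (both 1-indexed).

With rows sorted ascending by respondent, row 2 is respondent=R31. question columns in first-appearance order: q11, q09, q10, q08, q12; column 4 is q08.
Long rows with respondent=R31, question=q08: min(956, 143, 826) = 143.

143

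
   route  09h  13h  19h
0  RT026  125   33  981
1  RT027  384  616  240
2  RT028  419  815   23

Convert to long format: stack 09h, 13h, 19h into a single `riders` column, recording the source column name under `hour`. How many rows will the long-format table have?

3 route values × 3 melted columns = 9 rows.

9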